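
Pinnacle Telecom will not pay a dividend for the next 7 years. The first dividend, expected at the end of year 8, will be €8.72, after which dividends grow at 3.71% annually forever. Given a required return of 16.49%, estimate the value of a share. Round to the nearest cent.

Deferred-dividend DDM. At t=7 the remaining stream is a growing perpetuity with first payment D_8 = 8.72.
V_7 = D_8/(r−g) = 8.72/(0.1649−0.0371) = 68.2316
P₀ = V_7/(1+r)^7 = 68.2316/(1+0.1649)^7 = 23.4404

€23.44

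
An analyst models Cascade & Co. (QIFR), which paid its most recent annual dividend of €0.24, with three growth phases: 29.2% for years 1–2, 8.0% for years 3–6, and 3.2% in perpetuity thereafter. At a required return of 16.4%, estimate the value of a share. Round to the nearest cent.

€3.26

Three-stage DDM. Project D₁…D_6; terminal Gordon value at t=6 with g = 0.032; discount at r = 0.164.
D_1 = 0.3101
D_2 = 0.4006
D_3 = 0.4327
D_4 = 0.4673
D_5 = 0.5047
D_6 = 0.5450
TV_6 = 0.5625/(0.164−0.032) = 4.2613
P₀ = Σ Dₜ/(1+r)ᵗ + TV_6/(1+r)^6 = 3.2595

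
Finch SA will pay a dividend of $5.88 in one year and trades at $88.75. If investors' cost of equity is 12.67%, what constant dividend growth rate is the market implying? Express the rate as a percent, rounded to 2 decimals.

From P₀ = D₁/(r − g), the implied growth is g = r − D₁/P₀.
g = 0.1267 − 5.88/88.75 = 0.1267 − 0.06625 = 0.06045

6.04%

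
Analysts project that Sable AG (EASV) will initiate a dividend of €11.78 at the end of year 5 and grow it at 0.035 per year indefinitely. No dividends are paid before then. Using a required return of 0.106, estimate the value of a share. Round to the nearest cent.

€110.88

Deferred-dividend DDM. At t=4 the remaining stream is a growing perpetuity with first payment D_5 = 11.78.
V_4 = D_5/(r−g) = 11.78/(0.106−0.035) = 165.9155
P₀ = V_4/(1+r)^4 = 165.9155/(1+0.106)^4 = 110.8834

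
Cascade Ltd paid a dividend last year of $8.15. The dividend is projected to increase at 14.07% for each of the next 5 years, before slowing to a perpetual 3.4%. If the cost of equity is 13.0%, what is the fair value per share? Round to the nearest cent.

$133.94

Two-stage DDM. Project D₁…D_5 at 0.1407, terminal growth 0.034, discount at r = 0.13.
D_1 = 9.2967
D_2 = 10.6048
D_3 = 12.0968
D_4 = 13.7989
D_5 = 15.7404
Terminal value at t=5: TV = D_6/(r−g) = 16.2755/(0.13−0.034) = 169.5369
P₀ = 9.2967/(1+0.13)^1 + 10.6048/(1+0.13)^2 + 12.0968/(1+0.13)^3 + 13.7989/(1+0.13)^4 + 15.7404/(1+0.13)^5 + 169.5369/(1+0.13)^5 = 133.9401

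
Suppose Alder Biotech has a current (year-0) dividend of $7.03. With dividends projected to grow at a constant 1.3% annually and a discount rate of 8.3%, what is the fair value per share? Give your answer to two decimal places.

$101.73

Gordon growth model: P₀ = D₁/(r − g). D₁ = 7.03 × (1 + 0.013) = 7.1214.
P₀ = 7.1214 / (0.083 − 0.013) = 7.1214 / 0.07 = 101.7341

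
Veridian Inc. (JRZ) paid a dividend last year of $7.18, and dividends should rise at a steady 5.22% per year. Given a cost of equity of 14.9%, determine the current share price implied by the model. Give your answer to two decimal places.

$78.05

Gordon growth model: P₀ = D₁/(r − g). D₁ = 7.18 × (1 + 0.0522) = 7.5548.
P₀ = 7.5548 / (0.149 − 0.0522) = 7.5548 / 0.0968 = 78.0454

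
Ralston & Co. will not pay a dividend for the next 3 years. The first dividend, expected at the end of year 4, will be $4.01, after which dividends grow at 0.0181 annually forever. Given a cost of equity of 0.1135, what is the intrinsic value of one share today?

Deferred-dividend DDM. At t=3 the remaining stream is a growing perpetuity with first payment D_4 = 4.01.
V_3 = D_4/(r−g) = 4.01/(0.1135−0.0181) = 42.0335
P₀ = V_3/(1+r)^3 = 42.0335/(1+0.1135)^3 = 30.4457

$30.45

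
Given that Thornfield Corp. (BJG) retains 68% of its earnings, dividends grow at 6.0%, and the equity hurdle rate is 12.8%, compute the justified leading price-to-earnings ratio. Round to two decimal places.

Payout ratio b = 1 − 0.68 = 0.32.
Justified leading P/E = b/(r−g) = 0.32/(0.128−0.06) = 4.7059

4.71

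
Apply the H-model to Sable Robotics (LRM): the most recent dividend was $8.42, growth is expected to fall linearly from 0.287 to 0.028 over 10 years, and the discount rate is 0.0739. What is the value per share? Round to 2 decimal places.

$426.14

H-model: P₀ = D₀[(1+g_L) + H(g_S−g_L)]/(r−g_L), with H = 10/2 = 5.
P₀ = 8.42 × [(1+0.028) + 5×(0.287−0.028)] / (0.0739−0.028)
   = 8.42 × 2.3230 / 0.0459 = 426.1364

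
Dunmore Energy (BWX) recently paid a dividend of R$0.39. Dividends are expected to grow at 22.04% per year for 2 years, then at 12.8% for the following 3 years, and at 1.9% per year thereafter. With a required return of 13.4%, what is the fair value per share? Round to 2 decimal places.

Three-stage DDM. Project D₁…D_5; terminal Gordon value at t=5 with g = 0.019; discount at r = 0.134.
D_1 = 0.4760
D_2 = 0.5809
D_3 = 0.6552
D_4 = 0.7391
D_5 = 0.8337
TV_5 = 0.8495/(0.134−0.019) = 7.3871
P₀ = Σ Dₜ/(1+r)ᵗ + TV_5/(1+r)^5 = 6.1514

R$6.15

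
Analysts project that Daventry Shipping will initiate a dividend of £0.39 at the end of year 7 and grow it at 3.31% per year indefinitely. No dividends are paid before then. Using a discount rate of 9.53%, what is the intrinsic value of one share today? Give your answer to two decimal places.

Deferred-dividend DDM. At t=6 the remaining stream is a growing perpetuity with first payment D_7 = 0.39.
V_6 = D_7/(r−g) = 0.39/(0.0953−0.0331) = 6.2701
P₀ = V_6/(1+r)^6 = 6.2701/(1+0.0953)^6 = 3.6314

£3.63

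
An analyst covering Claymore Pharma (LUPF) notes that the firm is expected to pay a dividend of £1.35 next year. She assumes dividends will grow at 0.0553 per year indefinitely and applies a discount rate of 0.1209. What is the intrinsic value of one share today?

Gordon growth model: P₀ = D₁/(r − g), with D₁ = 1.35 given directly.
P₀ = 1.3500 / (0.1209 − 0.0553) = 1.3500 / 0.0656 = 20.5793

£20.58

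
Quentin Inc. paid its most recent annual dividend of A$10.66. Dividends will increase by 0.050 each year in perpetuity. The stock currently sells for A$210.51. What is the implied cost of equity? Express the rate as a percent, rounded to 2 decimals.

10.32%

Rearranging the constant-growth DDM: r = D₁/P₀ + g.
D₁ = 10.66 × (1 + 0.05) = 11.1930.
r = 11.1930 / 210.51 + 0.05 = 0.05317 + 0.05 = 0.10317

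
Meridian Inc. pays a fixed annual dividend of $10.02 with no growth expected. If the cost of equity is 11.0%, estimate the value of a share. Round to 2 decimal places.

$91.09

Zero-growth DDM (perpetuity): P₀ = D/r = 10.02 / 0.11 = 91.0909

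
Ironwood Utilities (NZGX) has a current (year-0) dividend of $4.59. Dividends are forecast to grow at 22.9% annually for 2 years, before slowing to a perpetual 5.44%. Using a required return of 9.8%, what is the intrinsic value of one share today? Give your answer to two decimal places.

$149.96

Two-stage DDM. Project D₁…D_2 at 0.229, terminal growth 0.0544, discount at r = 0.098.
D_1 = 5.6411
D_2 = 6.9329
Terminal value at t=2: TV = D_3/(r−g) = 7.3101/(0.098−0.0544) = 167.6623
P₀ = 5.6411/(1+0.098)^1 + 6.9329/(1+0.098)^2 + 167.6623/(1+0.098)^2 = 149.9573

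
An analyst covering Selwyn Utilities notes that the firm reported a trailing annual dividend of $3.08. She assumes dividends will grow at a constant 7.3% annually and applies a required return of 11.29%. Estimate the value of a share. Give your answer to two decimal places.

Gordon growth model: P₀ = D₁/(r − g). D₁ = 3.08 × (1 + 0.073) = 3.3048.
P₀ = 3.3048 / (0.1129 − 0.073) = 3.3048 / 0.0399 = 82.8281

$82.83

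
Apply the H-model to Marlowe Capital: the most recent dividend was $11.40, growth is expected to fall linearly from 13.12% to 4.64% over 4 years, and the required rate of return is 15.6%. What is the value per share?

$126.48

H-model: P₀ = D₀[(1+g_L) + H(g_S−g_L)]/(r−g_L), with H = 4/2 = 2.
P₀ = 11.40 × [(1+0.0464) + 2×(0.1312−0.0464)] / (0.156−0.0464)
   = 11.40 × 1.2160 / 0.1096 = 126.4818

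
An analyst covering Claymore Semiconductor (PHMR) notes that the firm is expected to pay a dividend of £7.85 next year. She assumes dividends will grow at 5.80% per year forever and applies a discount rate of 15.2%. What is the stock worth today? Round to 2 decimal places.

Gordon growth model: P₀ = D₁/(r − g), with D₁ = 7.85 given directly.
P₀ = 7.8500 / (0.152 − 0.058) = 7.8500 / 0.094 = 83.5106

£83.51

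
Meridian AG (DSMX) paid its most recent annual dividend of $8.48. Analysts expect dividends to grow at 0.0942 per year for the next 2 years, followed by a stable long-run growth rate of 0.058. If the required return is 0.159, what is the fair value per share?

$94.74

Two-stage DDM. Project D₁…D_2 at 0.0942, terminal growth 0.058, discount at r = 0.159.
D_1 = 9.2788
D_2 = 10.1529
Terminal value at t=2: TV = D_3/(r−g) = 10.7417/(0.159−0.058) = 106.3539
P₀ = 9.2788/(1+0.159)^1 + 10.1529/(1+0.159)^2 + 106.3539/(1+0.159)^2 = 94.7389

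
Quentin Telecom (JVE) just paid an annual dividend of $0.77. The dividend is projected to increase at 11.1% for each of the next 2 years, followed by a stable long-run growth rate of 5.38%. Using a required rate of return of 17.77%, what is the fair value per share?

Two-stage DDM. Project D₁…D_2 at 0.111, terminal growth 0.0538, discount at r = 0.1777.
D_1 = 0.8555
D_2 = 0.9504
Terminal value at t=2: TV = D_3/(r−g) = 1.0016/(0.1777−0.0538) = 8.0836
P₀ = 0.8555/(1+0.1777)^1 + 0.9504/(1+0.1777)^2 + 8.0836/(1+0.1777)^2 = 7.2399

$7.24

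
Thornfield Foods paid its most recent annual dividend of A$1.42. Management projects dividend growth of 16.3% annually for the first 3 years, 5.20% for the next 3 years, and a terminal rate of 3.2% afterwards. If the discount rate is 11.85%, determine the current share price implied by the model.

Three-stage DDM. Project D₁…D_6; terminal Gordon value at t=6 with g = 0.032; discount at r = 0.1185.
D_1 = 1.6515
D_2 = 1.9206
D_3 = 2.2337
D_4 = 2.3499
D_5 = 2.4721
D_6 = 2.6006
TV_6 = 2.6838/(0.1185−0.032) = 31.0269
P₀ = Σ Dₜ/(1+r)ᵗ + TV_6/(1+r)^6 = 24.6959

A$24.70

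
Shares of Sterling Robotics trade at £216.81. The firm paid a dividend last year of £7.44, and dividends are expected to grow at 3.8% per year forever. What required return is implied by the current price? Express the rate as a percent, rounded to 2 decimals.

Rearranging the constant-growth DDM: r = D₁/P₀ + g.
D₁ = 7.44 × (1 + 0.038) = 7.7227.
r = 7.7227 / 216.81 + 0.038 = 0.03562 + 0.038 = 0.07362

7.36%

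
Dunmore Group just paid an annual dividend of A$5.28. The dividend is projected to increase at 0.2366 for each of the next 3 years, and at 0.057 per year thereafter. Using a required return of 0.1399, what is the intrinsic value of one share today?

Two-stage DDM. Project D₁…D_3 at 0.2366, terminal growth 0.057, discount at r = 0.1399.
D_1 = 6.5292
D_2 = 8.0741
D_3 = 9.9844
Terminal value at t=3: TV = D_4/(r−g) = 10.5535/(0.1399−0.057) = 127.3040
P₀ = 6.5292/(1+0.1399)^1 + 8.0741/(1+0.1399)^2 + 9.9844/(1+0.1399)^3 + 127.3040/(1+0.1399)^3 = 104.6319

A$104.63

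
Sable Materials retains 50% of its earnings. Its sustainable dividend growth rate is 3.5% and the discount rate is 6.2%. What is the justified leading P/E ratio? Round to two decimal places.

Payout ratio b = 1 − 0.50 = 0.50.
Justified leading P/E = b/(r−g) = 0.50/(0.062−0.035) = 18.5185

18.52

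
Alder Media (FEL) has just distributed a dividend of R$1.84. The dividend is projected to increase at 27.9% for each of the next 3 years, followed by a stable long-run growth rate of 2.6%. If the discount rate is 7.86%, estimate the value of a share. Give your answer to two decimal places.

Two-stage DDM. Project D₁…D_3 at 0.279, terminal growth 0.026, discount at r = 0.0786.
D_1 = 2.3534
D_2 = 3.0099
D_3 = 3.8497
Terminal value at t=3: TV = D_4/(r−g) = 3.9498/(0.0786−0.026) = 75.0916
P₀ = 2.3534/(1+0.0786)^1 + 3.0099/(1+0.0786)^2 + 3.8497/(1+0.0786)^3 + 75.0916/(1+0.0786)^3 = 67.6796

R$67.68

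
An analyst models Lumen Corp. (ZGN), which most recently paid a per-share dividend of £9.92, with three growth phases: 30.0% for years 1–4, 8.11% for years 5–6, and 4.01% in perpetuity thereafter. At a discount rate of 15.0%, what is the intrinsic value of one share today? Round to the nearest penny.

Three-stage DDM. Project D₁…D_6; terminal Gordon value at t=6 with g = 0.0401; discount at r = 0.15.
D_1 = 12.8960
D_2 = 16.7648
D_3 = 21.7942
D_4 = 28.3325
D_5 = 30.6303
D_6 = 33.1144
TV_6 = 34.4423/(0.15−0.0401) = 313.3966
P₀ = Σ Dₜ/(1+r)ᵗ + TV_6/(1+r)^6 = 219.4547

£219.45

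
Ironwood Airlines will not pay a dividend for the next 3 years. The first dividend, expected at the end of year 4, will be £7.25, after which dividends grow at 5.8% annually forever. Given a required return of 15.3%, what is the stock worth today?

£49.79

Deferred-dividend DDM. At t=3 the remaining stream is a growing perpetuity with first payment D_4 = 7.25.
V_3 = D_4/(r−g) = 7.25/(0.153−0.058) = 76.3158
P₀ = V_3/(1+r)^3 = 76.3158/(1+0.153)^3 = 49.7882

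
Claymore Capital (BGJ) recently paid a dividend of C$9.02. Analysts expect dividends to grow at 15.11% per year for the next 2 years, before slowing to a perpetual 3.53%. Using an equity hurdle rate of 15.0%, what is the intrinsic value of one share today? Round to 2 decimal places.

Two-stage DDM. Project D₁…D_2 at 0.1511, terminal growth 0.0353, discount at r = 0.15.
D_1 = 10.3829
D_2 = 11.9518
Terminal value at t=2: TV = D_3/(r−g) = 12.3737/(0.15−0.0353) = 107.8786
P₀ = 10.3829/(1+0.15)^1 + 11.9518/(1+0.15)^2 + 107.8786/(1+0.15)^2 = 99.6376

C$99.64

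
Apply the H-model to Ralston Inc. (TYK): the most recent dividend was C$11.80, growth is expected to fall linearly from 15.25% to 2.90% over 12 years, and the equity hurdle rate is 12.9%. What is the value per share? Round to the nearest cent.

C$208.86

H-model: P₀ = D₀[(1+g_L) + H(g_S−g_L)]/(r−g_L), with H = 12/2 = 6.
P₀ = 11.80 × [(1+0.029) + 6×(0.1525−0.029)] / (0.129−0.029)
   = 11.80 × 1.7700 / 0.1 = 208.8600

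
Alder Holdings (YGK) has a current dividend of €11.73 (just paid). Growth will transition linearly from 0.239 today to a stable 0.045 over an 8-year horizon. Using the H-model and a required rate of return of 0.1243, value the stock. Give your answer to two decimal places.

H-model: P₀ = D₀[(1+g_L) + H(g_S−g_L)]/(r−g_L), with H = 8/2 = 4.
P₀ = 11.73 × [(1+0.045) + 4×(0.239−0.045)] / (0.1243−0.045)
   = 11.73 × 1.8210 / 0.0793 = 269.3610

€269.36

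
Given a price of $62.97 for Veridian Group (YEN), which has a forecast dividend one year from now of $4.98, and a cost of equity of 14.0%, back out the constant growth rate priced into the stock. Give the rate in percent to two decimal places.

6.09%

From P₀ = D₁/(r − g), the implied growth is g = r − D₁/P₀.
g = 0.14 − 4.98/62.97 = 0.14 − 0.07909 = 0.06091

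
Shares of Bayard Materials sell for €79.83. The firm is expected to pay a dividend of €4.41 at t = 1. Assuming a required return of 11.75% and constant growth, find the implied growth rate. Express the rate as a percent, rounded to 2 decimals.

6.23%

From P₀ = D₁/(r − g), the implied growth is g = r − D₁/P₀.
g = 0.1175 − 4.41/79.83 = 0.1175 − 0.05524 = 0.06226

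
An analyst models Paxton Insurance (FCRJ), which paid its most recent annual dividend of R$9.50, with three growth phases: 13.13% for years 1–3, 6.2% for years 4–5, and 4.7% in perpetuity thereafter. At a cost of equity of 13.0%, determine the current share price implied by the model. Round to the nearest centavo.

R$152.16

Three-stage DDM. Project D₁…D_5; terminal Gordon value at t=5 with g = 0.047; discount at r = 0.13.
D_1 = 10.7473
D_2 = 12.1585
D_3 = 13.7549
D_4 = 14.6077
D_5 = 15.5134
TV_5 = 16.2425/(0.13−0.047) = 195.6927
P₀ = Σ Dₜ/(1+r)ᵗ + TV_5/(1+r)^5 = 152.1590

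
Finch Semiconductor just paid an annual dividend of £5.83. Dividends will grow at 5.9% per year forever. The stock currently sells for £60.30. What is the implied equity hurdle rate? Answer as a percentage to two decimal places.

16.14%

Rearranging the constant-growth DDM: r = D₁/P₀ + g.
D₁ = 5.83 × (1 + 0.059) = 6.1740.
r = 6.1740 / 60.30 + 0.059 = 0.10239 + 0.059 = 0.16139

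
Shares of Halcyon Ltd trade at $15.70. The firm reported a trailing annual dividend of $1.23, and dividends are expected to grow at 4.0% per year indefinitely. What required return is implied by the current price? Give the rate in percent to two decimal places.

12.15%

Rearranging the constant-growth DDM: r = D₁/P₀ + g.
D₁ = 1.23 × (1 + 0.04) = 1.2792.
r = 1.2792 / 15.70 + 0.04 = 0.08148 + 0.04 = 0.12148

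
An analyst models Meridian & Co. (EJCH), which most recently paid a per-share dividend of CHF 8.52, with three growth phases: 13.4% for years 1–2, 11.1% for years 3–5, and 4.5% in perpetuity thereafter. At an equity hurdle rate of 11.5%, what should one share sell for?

Three-stage DDM. Project D₁…D_5; terminal Gordon value at t=5 with g = 0.045; discount at r = 0.115.
D_1 = 9.6617
D_2 = 10.9563
D_3 = 12.1725
D_4 = 13.5236
D_5 = 15.0248
TV_5 = 15.7009/(0.115−0.045) = 224.2984
P₀ = Σ Dₜ/(1+r)ᵗ + TV_5/(1+r)^5 = 173.8796

CHF 173.88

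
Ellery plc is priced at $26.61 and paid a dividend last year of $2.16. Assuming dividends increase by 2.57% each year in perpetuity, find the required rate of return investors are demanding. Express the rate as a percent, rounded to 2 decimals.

10.90%

Rearranging the constant-growth DDM: r = D₁/P₀ + g.
D₁ = 2.16 × (1 + 0.0257) = 2.2155.
r = 2.2155 / 26.61 + 0.0257 = 0.08326 + 0.0257 = 0.10896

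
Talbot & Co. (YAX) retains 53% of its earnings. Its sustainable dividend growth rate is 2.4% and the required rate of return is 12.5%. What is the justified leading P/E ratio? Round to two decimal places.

Payout ratio b = 1 − 0.53 = 0.47.
Justified leading P/E = b/(r−g) = 0.47/(0.125−0.024) = 4.6535

4.65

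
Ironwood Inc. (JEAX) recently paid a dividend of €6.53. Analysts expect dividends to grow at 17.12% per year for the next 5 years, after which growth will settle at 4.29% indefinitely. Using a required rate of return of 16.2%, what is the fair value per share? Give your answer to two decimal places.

€92.91

Two-stage DDM. Project D₁…D_5 at 0.1712, terminal growth 0.0429, discount at r = 0.162.
D_1 = 7.6479
D_2 = 8.9573
D_3 = 10.4907
D_4 = 12.2868
D_5 = 14.3903
Terminal value at t=5: TV = D_6/(r−g) = 15.0076/(0.162−0.0429) = 126.0084
P₀ = 7.6479/(1+0.162)^1 + 8.9573/(1+0.162)^2 + 10.4907/(1+0.162)^3 + 12.2868/(1+0.162)^4 + 14.3903/(1+0.162)^5 + 126.0084/(1+0.162)^5 = 92.9134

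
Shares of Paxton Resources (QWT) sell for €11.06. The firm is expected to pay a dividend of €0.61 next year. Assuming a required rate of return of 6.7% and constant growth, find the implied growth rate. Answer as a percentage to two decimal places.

From P₀ = D₁/(r − g), the implied growth is g = r − D₁/P₀.
g = 0.067 − 0.61/11.06 = 0.067 − 0.05515 = 0.01185

1.18%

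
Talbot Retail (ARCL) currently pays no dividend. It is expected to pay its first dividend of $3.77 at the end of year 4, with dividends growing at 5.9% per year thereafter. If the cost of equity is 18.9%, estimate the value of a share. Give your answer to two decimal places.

$17.25

Deferred-dividend DDM. At t=3 the remaining stream is a growing perpetuity with first payment D_4 = 3.77.
V_3 = D_4/(r−g) = 3.77/(0.189−0.059) = 29.0000
P₀ = V_3/(1+r)^3 = 29.0000/(1+0.189)^3 = 17.2525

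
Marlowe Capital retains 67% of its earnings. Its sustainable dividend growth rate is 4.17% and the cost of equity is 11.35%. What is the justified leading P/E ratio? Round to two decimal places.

4.60

Payout ratio b = 1 − 0.67 = 0.33.
Justified leading P/E = b/(r−g) = 0.33/(0.1135−0.0417) = 4.5961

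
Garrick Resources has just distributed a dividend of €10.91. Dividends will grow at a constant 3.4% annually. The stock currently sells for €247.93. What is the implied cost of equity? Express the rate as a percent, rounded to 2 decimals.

7.95%

Rearranging the constant-growth DDM: r = D₁/P₀ + g.
D₁ = 10.91 × (1 + 0.034) = 11.2809.
r = 11.2809 / 247.93 + 0.034 = 0.04550 + 0.034 = 0.07950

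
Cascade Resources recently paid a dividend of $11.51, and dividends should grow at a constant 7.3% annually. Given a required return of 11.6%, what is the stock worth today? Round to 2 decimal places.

Gordon growth model: P₀ = D₁/(r − g). D₁ = 11.51 × (1 + 0.073) = 12.3502.
P₀ = 12.3502 / (0.116 − 0.073) = 12.3502 / 0.043 = 287.2147

$287.21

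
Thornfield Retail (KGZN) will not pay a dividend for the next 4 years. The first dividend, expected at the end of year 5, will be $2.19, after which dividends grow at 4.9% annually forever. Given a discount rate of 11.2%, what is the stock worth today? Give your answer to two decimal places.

Deferred-dividend DDM. At t=4 the remaining stream is a growing perpetuity with first payment D_5 = 2.19.
V_4 = D_5/(r−g) = 2.19/(0.112−0.049) = 34.7619
P₀ = V_4/(1+r)^4 = 34.7619/(1+0.112)^4 = 22.7344

$22.73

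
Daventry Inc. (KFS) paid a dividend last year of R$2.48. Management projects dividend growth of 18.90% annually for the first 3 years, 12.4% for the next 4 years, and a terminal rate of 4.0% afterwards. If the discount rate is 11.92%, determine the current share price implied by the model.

R$60.15

Three-stage DDM. Project D₁…D_7; terminal Gordon value at t=7 with g = 0.04; discount at r = 0.1192.
D_1 = 2.9487
D_2 = 3.5060
D_3 = 4.1687
D_4 = 4.6856
D_5 = 5.2666
D_6 = 5.9197
D_7 = 6.6537
TV_7 = 6.9198/(0.1192−0.04) = 87.3717
P₀ = Σ Dₜ/(1+r)ᵗ + TV_7/(1+r)^7 = 60.1501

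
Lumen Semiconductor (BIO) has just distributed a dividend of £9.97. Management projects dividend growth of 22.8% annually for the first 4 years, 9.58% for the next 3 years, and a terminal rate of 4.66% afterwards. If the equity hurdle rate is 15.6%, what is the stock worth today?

£184.20

Three-stage DDM. Project D₁…D_7; terminal Gordon value at t=7 with g = 0.0466; discount at r = 0.156.
D_1 = 12.2432
D_2 = 15.0346
D_3 = 18.4625
D_4 = 22.6719
D_5 = 24.8439
D_6 = 27.2240
D_7 = 29.8320
TV_7 = 31.2222/(0.156−0.0466) = 285.3947
P₀ = Σ Dₜ/(1+r)ᵗ + TV_7/(1+r)^7 = 184.1974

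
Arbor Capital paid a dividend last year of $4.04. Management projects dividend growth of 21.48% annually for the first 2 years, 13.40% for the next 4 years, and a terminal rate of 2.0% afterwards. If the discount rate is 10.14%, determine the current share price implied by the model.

Three-stage DDM. Project D₁…D_6; terminal Gordon value at t=6 with g = 0.02; discount at r = 0.1014.
D_1 = 4.9078
D_2 = 5.9620
D_3 = 6.7609
D_4 = 7.6669
D_5 = 8.6942
D_6 = 9.8592
TV_6 = 10.0564/(0.1014−0.02) = 123.5432
P₀ = Σ Dₜ/(1+r)ᵗ + TV_6/(1+r)^6 = 99.7348

$99.73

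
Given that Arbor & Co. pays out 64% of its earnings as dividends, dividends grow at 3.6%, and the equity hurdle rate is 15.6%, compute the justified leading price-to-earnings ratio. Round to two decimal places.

5.33

Justified leading P/E = b/(r−g) = 0.64/(0.156−0.036) = 5.3333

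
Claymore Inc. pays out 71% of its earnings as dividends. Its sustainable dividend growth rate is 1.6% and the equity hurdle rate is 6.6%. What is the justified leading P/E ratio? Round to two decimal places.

Justified leading P/E = b/(r−g) = 0.71/(0.066−0.016) = 14.2000

14.20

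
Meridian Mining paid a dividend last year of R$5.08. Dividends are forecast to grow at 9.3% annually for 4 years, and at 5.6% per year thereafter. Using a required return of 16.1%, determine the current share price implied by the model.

R$57.65

Two-stage DDM. Project D₁…D_4 at 0.093, terminal growth 0.056, discount at r = 0.161.
D_1 = 5.5524
D_2 = 6.0688
D_3 = 6.6332
D_4 = 7.2501
Terminal value at t=4: TV = D_5/(r−g) = 7.6561/(0.161−0.056) = 72.9154
P₀ = 5.5524/(1+0.161)^1 + 6.0688/(1+0.161)^2 + 6.6332/(1+0.161)^3 + 7.2501/(1+0.161)^4 + 72.9154/(1+0.161)^4 = 57.6458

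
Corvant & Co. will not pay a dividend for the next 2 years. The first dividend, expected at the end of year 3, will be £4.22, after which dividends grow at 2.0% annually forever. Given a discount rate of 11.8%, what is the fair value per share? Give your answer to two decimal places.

Deferred-dividend DDM. At t=2 the remaining stream is a growing perpetuity with first payment D_3 = 4.22.
V_2 = D_3/(r−g) = 4.22/(0.118−0.02) = 43.0612
P₀ = V_2/(1+r)^2 = 43.0612/(1+0.118)^2 = 34.4511

£34.45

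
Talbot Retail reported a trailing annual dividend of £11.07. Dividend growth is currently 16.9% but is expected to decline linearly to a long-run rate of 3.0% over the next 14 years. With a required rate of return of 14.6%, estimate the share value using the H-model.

H-model: P₀ = D₀[(1+g_L) + H(g_S−g_L)]/(r−g_L), with H = 14/2 = 7.
P₀ = 11.07 × [(1+0.03) + 7×(0.169−0.03)] / (0.146−0.03)
   = 11.07 × 2.0030 / 0.116 = 191.1484

£191.15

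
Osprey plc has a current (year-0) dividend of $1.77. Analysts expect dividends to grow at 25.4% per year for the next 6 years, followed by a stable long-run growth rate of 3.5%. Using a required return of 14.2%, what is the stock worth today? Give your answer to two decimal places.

Two-stage DDM. Project D₁…D_6 at 0.254, terminal growth 0.035, discount at r = 0.142.
D_1 = 2.2196
D_2 = 2.7834
D_3 = 3.4903
D_4 = 4.3769
D_5 = 5.4886
D_6 = 6.8827
Terminal value at t=6: TV = D_7/(r−g) = 7.1236/(0.142−0.035) = 66.5756
P₀ = 2.2196/(1+0.142)^1 + 2.7834/(1+0.142)^2 + 3.4903/(1+0.142)^3 + 4.3769/(1+0.142)^4 + 5.4886/(1+0.142)^5 + 6.8827/(1+0.142)^6 + 66.5756/(1+0.142)^6 = 44.9369

$44.94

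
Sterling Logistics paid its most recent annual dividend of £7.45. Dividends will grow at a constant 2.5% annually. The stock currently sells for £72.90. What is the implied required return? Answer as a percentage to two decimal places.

Rearranging the constant-growth DDM: r = D₁/P₀ + g.
D₁ = 7.45 × (1 + 0.025) = 7.6362.
r = 7.6362 / 72.90 + 0.025 = 0.10475 + 0.025 = 0.12975

12.97%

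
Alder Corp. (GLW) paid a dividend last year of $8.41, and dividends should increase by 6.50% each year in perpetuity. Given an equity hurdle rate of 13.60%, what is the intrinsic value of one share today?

Gordon growth model: P₀ = D₁/(r − g). D₁ = 8.41 × (1 + 0.065) = 8.9566.
P₀ = 8.9566 / (0.136 − 0.065) = 8.9566 / 0.071 = 126.1500

$126.15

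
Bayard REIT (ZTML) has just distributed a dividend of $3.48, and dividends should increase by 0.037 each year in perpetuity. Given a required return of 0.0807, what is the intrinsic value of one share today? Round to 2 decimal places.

$82.58

Gordon growth model: P₀ = D₁/(r − g). D₁ = 3.48 × (1 + 0.037) = 3.6088.
P₀ = 3.6088 / (0.0807 − 0.037) = 3.6088 / 0.0437 = 82.5803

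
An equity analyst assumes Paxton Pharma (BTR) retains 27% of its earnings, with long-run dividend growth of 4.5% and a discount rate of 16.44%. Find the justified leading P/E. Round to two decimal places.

Payout ratio b = 1 − 0.27 = 0.73.
Justified leading P/E = b/(r−g) = 0.73/(0.1644−0.045) = 6.1139

6.11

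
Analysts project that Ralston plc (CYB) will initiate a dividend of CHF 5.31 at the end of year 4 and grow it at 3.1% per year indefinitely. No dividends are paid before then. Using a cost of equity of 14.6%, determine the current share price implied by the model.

Deferred-dividend DDM. At t=3 the remaining stream is a growing perpetuity with first payment D_4 = 5.31.
V_3 = D_4/(r−g) = 5.31/(0.146−0.031) = 46.1739
P₀ = V_3/(1+r)^3 = 46.1739/(1+0.146)^3 = 30.6791

CHF 30.68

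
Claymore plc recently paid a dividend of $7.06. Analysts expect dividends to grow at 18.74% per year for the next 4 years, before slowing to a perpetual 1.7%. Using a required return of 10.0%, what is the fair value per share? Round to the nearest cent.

$151.77

Two-stage DDM. Project D₁…D_4 at 0.1874, terminal growth 0.017, discount at r = 0.1.
D_1 = 8.3830
D_2 = 9.9540
D_3 = 11.8194
D_4 = 14.0344
Terminal value at t=4: TV = D_5/(r−g) = 14.2730/(0.1−0.017) = 171.9633
P₀ = 8.3830/(1+0.1)^1 + 9.9540/(1+0.1)^2 + 11.8194/(1+0.1)^3 + 14.0344/(1+0.1)^4 + 171.9633/(1+0.1)^4 = 151.7664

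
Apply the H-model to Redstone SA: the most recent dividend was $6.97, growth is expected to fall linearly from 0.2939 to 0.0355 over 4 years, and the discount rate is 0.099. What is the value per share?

H-model: P₀ = D₀[(1+g_L) + H(g_S−g_L)]/(r−g_L), with H = 4/2 = 2.
P₀ = 6.97 × [(1+0.0355) + 2×(0.2939−0.0355)] / (0.099−0.0355)
   = 6.97 × 1.5523 / 0.0635 = 170.3863

$170.39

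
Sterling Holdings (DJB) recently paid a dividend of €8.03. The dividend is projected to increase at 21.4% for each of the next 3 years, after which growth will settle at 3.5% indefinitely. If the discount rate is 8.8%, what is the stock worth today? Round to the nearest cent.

€247.96

Two-stage DDM. Project D₁…D_3 at 0.214, terminal growth 0.035, discount at r = 0.088.
D_1 = 9.7484
D_2 = 11.8346
D_3 = 14.3672
Terminal value at t=3: TV = D_4/(r−g) = 14.8700/(0.088−0.035) = 280.5667
P₀ = 9.7484/(1+0.088)^1 + 11.8346/(1+0.088)^2 + 14.3672/(1+0.088)^3 + 280.5667/(1+0.088)^3 = 247.9588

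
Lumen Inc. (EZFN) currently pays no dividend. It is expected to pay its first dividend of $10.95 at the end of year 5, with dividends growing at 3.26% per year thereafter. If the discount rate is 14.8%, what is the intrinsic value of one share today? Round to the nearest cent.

$54.63

Deferred-dividend DDM. At t=4 the remaining stream is a growing perpetuity with first payment D_5 = 10.95.
V_4 = D_5/(r−g) = 10.95/(0.148−0.0326) = 94.8873
P₀ = V_4/(1+r)^4 = 94.8873/(1+0.148)^4 = 54.6312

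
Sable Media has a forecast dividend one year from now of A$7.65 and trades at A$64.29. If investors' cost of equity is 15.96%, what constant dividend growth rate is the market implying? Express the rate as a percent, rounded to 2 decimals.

From P₀ = D₁/(r − g), the implied growth is g = r − D₁/P₀.
g = 0.1596 − 7.65/64.29 = 0.1596 − 0.11899 = 0.04061

4.06%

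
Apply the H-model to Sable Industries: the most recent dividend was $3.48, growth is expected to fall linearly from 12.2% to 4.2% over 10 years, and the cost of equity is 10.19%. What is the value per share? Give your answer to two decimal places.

$83.78

H-model: P₀ = D₀[(1+g_L) + H(g_S−g_L)]/(r−g_L), with H = 10/2 = 5.
P₀ = 3.48 × [(1+0.042) + 5×(0.122−0.042)] / (0.1019−0.042)
   = 3.48 × 1.4420 / 0.0599 = 83.7756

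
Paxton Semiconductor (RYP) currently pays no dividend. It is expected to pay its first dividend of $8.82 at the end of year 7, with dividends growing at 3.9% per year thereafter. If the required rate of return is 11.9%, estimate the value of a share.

$56.16

Deferred-dividend DDM. At t=6 the remaining stream is a growing perpetuity with first payment D_7 = 8.82.
V_6 = D_7/(r−g) = 8.82/(0.119−0.039) = 110.2500
P₀ = V_6/(1+r)^6 = 110.2500/(1+0.119)^6 = 56.1562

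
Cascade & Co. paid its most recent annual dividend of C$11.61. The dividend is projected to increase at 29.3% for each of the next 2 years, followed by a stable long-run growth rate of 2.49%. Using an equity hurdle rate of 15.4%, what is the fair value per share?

C$143.29

Two-stage DDM. Project D₁…D_2 at 0.293, terminal growth 0.0249, discount at r = 0.154.
D_1 = 15.0117
D_2 = 19.4102
Terminal value at t=2: TV = D_3/(r−g) = 19.8935/(0.154−0.0249) = 154.0936
P₀ = 15.0117/(1+0.154)^1 + 19.4102/(1+0.154)^2 + 154.0936/(1+0.154)^2 = 143.2943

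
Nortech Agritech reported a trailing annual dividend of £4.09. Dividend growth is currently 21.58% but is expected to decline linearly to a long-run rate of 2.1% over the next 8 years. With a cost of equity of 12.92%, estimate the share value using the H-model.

£68.05

H-model: P₀ = D₀[(1+g_L) + H(g_S−g_L)]/(r−g_L), with H = 8/2 = 4.
P₀ = 4.09 × [(1+0.021) + 4×(0.2158−0.021)] / (0.1292−0.021)
   = 4.09 × 1.8002 / 0.1082 = 68.0482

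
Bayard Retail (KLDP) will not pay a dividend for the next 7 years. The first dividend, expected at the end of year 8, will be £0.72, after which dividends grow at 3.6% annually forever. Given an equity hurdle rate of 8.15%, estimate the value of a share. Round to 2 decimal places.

Deferred-dividend DDM. At t=7 the remaining stream is a growing perpetuity with first payment D_8 = 0.72.
V_7 = D_8/(r−g) = 0.72/(0.0815−0.036) = 15.8242
P₀ = V_7/(1+r)^7 = 15.8242/(1+0.0815)^7 = 9.1440

£9.14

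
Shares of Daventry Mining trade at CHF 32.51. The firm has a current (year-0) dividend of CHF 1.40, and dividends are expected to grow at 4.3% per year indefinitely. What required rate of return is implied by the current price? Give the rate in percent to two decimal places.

Rearranging the constant-growth DDM: r = D₁/P₀ + g.
D₁ = 1.40 × (1 + 0.043) = 1.4602.
r = 1.4602 / 32.51 + 0.043 = 0.04492 + 0.043 = 0.08792

8.79%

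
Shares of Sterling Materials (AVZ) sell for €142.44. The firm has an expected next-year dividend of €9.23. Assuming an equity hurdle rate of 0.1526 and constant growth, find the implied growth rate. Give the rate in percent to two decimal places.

8.78%

From P₀ = D₁/(r − g), the implied growth is g = r − D₁/P₀.
g = 0.1526 − 9.23/142.44 = 0.1526 − 0.06480 = 0.08780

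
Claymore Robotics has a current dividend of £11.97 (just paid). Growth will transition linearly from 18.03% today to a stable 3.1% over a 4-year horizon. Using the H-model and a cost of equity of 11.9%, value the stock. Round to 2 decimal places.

£180.86

H-model: P₀ = D₀[(1+g_L) + H(g_S−g_L)]/(r−g_L), with H = 4/2 = 2.
P₀ = 11.97 × [(1+0.031) + 2×(0.1803−0.031)] / (0.119−0.031)
   = 11.97 × 1.3296 / 0.088 = 180.8558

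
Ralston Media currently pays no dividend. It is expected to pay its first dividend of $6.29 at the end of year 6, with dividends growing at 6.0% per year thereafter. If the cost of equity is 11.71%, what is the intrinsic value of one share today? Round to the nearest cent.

Deferred-dividend DDM. At t=5 the remaining stream is a growing perpetuity with first payment D_6 = 6.29.
V_5 = D_6/(r−g) = 6.29/(0.1171−0.06) = 110.1576
P₀ = V_5/(1+r)^5 = 110.1576/(1+0.1171)^5 = 63.3219

$63.32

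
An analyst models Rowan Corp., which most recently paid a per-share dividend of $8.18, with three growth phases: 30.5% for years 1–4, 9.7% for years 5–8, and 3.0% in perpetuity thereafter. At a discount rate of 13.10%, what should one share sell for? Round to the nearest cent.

$232.03

Three-stage DDM. Project D₁…D_8; terminal Gordon value at t=8 with g = 0.03; discount at r = 0.131.
D_1 = 10.6749
D_2 = 13.9307
D_3 = 18.1796
D_4 = 23.7244
D_5 = 26.0257
D_6 = 28.5502
D_7 = 31.3195
D_8 = 34.3575
TV_8 = 35.3882/(0.131−0.03) = 350.3787
P₀ = Σ Dₜ/(1+r)ᵗ + TV_8/(1+r)^8 = 232.0305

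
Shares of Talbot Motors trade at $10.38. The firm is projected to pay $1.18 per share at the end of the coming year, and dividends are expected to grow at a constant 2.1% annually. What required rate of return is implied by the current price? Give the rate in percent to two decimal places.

13.47%

Rearranging the constant-growth DDM: r = D₁/P₀ + g.
r = 1.1800 / 10.38 + 0.021 = 0.11368 + 0.021 = 0.13468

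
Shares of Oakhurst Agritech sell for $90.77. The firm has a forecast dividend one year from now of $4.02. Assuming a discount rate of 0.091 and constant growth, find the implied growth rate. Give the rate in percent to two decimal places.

From P₀ = D₁/(r − g), the implied growth is g = r − D₁/P₀.
g = 0.091 − 4.02/90.77 = 0.091 − 0.04429 = 0.04671

4.67%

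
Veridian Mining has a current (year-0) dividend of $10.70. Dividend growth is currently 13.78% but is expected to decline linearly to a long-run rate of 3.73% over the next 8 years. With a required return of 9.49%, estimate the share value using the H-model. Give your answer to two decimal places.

H-model: P₀ = D₀[(1+g_L) + H(g_S−g_L)]/(r−g_L), with H = 8/2 = 4.
P₀ = 10.70 × [(1+0.0373) + 4×(0.1378−0.0373)] / (0.0949−0.0373)
   = 10.70 × 1.4393 / 0.0576 = 267.3700

$267.37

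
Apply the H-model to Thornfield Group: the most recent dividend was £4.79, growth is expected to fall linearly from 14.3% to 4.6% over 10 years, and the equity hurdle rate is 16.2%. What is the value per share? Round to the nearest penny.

H-model: P₀ = D₀[(1+g_L) + H(g_S−g_L)]/(r−g_L), with H = 10/2 = 5.
P₀ = 4.79 × [(1+0.046) + 5×(0.143−0.046)] / (0.162−0.046)
   = 4.79 × 1.5310 / 0.116 = 63.2197

£63.22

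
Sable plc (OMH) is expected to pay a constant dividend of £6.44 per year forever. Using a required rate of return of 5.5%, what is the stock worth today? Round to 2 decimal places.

£117.09

Zero-growth DDM (perpetuity): P₀ = D/r = 6.44 / 0.055 = 117.0909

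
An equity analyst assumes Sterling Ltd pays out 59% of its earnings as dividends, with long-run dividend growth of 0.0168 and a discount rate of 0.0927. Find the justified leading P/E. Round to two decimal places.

7.77

Justified leading P/E = b/(r−g) = 0.59/(0.0927−0.0168) = 7.7734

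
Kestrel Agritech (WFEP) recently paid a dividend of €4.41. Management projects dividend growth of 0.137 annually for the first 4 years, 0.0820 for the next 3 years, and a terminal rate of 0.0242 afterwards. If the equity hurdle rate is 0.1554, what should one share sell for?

Three-stage DDM. Project D₁…D_7; terminal Gordon value at t=7 with g = 0.0242; discount at r = 0.1554.
D_1 = 5.0142
D_2 = 5.7011
D_3 = 6.4822
D_4 = 7.3702
D_5 = 7.9746
D_6 = 8.6285
D_7 = 9.3360
TV_7 = 9.5620/(0.1554−0.0242) = 72.8808
P₀ = Σ Dₜ/(1+r)ᵗ + TV_7/(1+r)^7 = 54.3599

€54.36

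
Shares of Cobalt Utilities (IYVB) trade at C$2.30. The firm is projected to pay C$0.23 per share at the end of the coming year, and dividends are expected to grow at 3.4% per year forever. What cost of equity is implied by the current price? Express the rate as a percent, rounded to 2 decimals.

Rearranging the constant-growth DDM: r = D₁/P₀ + g.
r = 0.2300 / 2.30 + 0.034 = 0.10000 + 0.034 = 0.13400

13.40%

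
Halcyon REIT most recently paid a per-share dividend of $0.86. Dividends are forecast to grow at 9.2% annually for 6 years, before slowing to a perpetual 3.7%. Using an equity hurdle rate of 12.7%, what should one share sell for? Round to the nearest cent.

Two-stage DDM. Project D₁…D_6 at 0.092, terminal growth 0.037, discount at r = 0.127.
D_1 = 0.9391
D_2 = 1.0255
D_3 = 1.1199
D_4 = 1.2229
D_5 = 1.3354
D_6 = 1.4583
Terminal value at t=6: TV = D_7/(r−g) = 1.5122/(0.127−0.037) = 16.8024
P₀ = 0.9391/(1+0.127)^1 + 1.0255/(1+0.127)^2 + 1.1199/(1+0.127)^3 + 1.2229/(1+0.127)^4 + 1.3354/(1+0.127)^5 + 1.4583/(1+0.127)^6 + 16.8024/(1+0.127)^6 = 12.8275

$12.83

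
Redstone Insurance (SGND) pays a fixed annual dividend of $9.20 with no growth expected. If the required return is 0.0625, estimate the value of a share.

Zero-growth DDM (perpetuity): P₀ = D/r = 9.20 / 0.0625 = 147.2000

$147.20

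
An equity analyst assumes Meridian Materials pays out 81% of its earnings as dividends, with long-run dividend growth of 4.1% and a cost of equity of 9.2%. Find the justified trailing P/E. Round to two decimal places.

Justified trailing P/E = b(1+g)/(r−g) = 0.81×(1+0.041)/(0.092−0.041) = 16.5335

16.53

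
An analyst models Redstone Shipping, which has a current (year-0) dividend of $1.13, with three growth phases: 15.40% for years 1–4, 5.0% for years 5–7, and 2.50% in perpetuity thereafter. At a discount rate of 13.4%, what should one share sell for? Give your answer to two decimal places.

Three-stage DDM. Project D₁…D_7; terminal Gordon value at t=7 with g = 0.025; discount at r = 0.134.
D_1 = 1.3040
D_2 = 1.5048
D_3 = 1.7366
D_4 = 2.0040
D_5 = 2.1042
D_6 = 2.2094
D_7 = 2.3199
TV_7 = 2.3779/(0.134−0.025) = 21.8156
P₀ = Σ Dₜ/(1+r)ᵗ + TV_7/(1+r)^7 = 16.8923

$16.89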